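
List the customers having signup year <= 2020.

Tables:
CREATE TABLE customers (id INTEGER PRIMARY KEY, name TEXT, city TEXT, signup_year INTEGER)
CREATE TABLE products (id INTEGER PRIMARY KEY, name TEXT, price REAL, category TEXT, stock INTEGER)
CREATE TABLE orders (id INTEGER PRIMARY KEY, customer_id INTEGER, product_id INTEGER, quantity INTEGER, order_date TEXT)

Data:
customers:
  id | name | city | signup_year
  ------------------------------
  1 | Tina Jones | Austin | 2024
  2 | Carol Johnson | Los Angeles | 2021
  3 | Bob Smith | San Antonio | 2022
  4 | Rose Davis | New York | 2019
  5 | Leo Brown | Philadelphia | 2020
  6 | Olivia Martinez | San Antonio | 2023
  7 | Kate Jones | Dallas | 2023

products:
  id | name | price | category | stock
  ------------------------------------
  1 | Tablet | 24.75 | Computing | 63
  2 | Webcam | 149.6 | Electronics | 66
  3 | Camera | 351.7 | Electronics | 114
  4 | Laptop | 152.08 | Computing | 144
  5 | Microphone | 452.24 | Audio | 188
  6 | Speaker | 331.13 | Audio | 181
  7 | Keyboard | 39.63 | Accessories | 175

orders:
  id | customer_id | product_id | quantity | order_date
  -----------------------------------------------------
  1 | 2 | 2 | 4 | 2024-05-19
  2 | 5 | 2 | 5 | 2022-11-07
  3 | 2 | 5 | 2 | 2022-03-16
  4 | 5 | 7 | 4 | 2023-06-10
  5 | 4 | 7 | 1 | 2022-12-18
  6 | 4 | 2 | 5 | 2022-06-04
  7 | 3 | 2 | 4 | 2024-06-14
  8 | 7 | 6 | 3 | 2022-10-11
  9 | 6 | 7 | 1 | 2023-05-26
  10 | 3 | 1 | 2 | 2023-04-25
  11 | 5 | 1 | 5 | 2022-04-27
SELECT name, signup_year FROM customers WHERE signup_year <= 2020

Execution result:
name | signup_year
Rose Davis | 2019
Leo Brown | 2020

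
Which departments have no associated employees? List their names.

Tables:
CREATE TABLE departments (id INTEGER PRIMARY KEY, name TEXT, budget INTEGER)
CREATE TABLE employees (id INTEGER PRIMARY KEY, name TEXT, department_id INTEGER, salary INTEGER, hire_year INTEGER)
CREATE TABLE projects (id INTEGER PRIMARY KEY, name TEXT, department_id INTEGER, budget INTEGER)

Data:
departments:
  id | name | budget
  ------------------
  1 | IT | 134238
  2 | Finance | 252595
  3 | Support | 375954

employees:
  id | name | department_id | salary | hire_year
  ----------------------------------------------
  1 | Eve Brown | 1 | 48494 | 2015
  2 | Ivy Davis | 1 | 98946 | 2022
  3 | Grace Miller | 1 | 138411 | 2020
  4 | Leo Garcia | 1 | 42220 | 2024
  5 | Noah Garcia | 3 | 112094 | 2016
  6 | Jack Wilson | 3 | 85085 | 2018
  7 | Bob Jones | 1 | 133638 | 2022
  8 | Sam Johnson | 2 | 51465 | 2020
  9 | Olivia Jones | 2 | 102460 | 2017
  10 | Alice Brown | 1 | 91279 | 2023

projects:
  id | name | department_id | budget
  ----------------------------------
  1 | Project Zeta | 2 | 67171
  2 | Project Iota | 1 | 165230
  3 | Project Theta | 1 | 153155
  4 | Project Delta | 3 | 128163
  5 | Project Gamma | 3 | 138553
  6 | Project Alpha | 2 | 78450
SELECT p.name FROM departments p LEFT JOIN employees c ON c.department_id = p.id WHERE c.id IS NULL

Execution result:
(no rows)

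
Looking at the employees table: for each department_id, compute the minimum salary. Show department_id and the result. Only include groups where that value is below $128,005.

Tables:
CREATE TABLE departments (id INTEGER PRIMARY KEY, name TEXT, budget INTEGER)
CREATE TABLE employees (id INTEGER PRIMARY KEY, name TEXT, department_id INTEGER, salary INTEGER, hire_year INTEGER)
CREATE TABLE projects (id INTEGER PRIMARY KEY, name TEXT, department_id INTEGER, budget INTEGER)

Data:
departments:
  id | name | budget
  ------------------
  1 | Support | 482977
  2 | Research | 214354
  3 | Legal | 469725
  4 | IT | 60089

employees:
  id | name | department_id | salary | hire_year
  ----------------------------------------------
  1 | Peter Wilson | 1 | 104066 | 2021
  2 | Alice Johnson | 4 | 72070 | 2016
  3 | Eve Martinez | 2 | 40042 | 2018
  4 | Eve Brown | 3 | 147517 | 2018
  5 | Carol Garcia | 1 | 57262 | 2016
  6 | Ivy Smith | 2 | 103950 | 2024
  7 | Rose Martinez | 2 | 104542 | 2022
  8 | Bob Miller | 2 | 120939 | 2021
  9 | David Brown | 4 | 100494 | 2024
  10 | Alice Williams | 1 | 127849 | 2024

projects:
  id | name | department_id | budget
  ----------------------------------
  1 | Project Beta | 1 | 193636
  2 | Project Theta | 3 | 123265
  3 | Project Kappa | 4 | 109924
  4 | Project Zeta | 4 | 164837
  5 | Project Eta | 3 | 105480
SELECT department_id, MIN(salary) AS min_salary FROM employees GROUP BY department_id HAVING MIN(salary) < 128005

Execution result:
department_id | min_salary
1 | 57262
2 | 40042
4 | 72070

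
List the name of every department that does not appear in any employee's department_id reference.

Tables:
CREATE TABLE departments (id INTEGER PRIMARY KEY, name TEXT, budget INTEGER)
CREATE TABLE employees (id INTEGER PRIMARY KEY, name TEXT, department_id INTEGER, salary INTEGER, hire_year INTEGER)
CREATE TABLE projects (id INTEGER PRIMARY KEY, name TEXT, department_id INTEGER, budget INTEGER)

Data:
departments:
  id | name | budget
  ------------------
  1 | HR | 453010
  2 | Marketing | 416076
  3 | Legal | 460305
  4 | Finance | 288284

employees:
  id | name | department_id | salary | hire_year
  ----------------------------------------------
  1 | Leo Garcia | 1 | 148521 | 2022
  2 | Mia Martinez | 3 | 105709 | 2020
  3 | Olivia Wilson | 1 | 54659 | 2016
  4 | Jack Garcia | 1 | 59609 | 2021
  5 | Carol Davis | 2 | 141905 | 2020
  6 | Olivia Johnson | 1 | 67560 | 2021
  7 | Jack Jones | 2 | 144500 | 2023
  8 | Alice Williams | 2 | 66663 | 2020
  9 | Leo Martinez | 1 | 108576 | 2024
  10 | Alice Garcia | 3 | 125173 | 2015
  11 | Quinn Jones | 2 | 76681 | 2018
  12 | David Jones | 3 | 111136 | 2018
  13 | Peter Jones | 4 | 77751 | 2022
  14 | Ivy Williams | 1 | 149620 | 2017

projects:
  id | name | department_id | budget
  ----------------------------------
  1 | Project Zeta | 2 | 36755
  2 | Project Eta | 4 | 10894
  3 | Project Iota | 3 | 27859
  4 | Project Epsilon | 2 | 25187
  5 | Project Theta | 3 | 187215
SELECT p.name FROM departments p LEFT JOIN employees c ON c.department_id = p.id WHERE c.id IS NULL

Execution result:
(no rows)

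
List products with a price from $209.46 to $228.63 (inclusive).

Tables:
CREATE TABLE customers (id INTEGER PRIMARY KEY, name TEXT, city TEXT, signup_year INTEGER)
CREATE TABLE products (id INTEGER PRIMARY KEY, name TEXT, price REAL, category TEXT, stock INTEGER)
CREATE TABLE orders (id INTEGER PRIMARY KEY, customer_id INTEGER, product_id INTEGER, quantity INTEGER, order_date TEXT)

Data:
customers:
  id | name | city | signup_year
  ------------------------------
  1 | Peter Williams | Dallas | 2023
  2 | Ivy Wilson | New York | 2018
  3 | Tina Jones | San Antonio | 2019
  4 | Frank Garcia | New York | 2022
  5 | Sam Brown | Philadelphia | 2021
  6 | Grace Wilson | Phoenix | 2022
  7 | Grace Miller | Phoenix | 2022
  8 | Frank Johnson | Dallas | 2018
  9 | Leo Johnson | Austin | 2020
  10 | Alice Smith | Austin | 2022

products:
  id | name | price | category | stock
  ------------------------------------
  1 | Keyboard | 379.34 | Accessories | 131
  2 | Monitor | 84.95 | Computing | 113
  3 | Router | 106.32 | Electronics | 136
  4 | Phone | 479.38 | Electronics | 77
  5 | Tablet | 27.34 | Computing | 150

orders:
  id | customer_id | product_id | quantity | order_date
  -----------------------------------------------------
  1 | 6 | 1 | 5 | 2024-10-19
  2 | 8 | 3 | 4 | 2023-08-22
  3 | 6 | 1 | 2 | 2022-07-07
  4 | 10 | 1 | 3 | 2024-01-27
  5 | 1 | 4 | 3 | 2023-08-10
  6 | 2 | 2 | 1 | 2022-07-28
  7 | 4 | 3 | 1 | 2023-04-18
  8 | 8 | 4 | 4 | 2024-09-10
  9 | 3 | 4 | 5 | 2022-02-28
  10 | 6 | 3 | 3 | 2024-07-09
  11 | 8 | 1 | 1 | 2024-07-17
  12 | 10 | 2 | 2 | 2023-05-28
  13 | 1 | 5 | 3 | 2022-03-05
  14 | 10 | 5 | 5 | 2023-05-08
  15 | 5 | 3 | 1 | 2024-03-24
SELECT name, price FROM products WHERE price BETWEEN 209.46 AND 228.63

Execution result:
(no rows)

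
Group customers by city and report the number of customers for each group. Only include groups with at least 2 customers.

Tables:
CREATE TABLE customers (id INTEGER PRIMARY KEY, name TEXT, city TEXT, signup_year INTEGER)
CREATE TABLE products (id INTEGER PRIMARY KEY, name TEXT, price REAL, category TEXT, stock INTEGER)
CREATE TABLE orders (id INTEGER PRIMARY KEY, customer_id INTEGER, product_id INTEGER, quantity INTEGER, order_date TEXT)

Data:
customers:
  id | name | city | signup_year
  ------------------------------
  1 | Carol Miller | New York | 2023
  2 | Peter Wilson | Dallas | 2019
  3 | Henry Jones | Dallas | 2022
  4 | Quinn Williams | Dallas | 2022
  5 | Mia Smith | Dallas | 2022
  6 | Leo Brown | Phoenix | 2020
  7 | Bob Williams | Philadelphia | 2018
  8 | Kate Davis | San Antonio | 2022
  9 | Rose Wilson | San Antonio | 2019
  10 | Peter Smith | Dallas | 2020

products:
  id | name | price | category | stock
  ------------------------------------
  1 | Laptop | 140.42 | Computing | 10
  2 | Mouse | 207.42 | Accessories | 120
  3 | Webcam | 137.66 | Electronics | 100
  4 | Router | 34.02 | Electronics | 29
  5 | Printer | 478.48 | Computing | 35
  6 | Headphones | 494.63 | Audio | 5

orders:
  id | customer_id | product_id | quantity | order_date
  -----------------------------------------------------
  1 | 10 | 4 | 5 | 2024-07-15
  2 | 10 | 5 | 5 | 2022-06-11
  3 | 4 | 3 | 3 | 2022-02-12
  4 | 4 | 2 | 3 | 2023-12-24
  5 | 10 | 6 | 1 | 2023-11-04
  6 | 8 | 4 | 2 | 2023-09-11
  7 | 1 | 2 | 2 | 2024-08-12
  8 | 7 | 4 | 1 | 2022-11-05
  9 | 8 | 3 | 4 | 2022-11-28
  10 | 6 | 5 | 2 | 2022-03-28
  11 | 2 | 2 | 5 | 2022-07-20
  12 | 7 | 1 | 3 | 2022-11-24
SELECT city, COUNT(*) AS n FROM customers GROUP BY city HAVING COUNT(*) >= 2

Execution result:
city | n
Dallas | 5
San Antonio | 2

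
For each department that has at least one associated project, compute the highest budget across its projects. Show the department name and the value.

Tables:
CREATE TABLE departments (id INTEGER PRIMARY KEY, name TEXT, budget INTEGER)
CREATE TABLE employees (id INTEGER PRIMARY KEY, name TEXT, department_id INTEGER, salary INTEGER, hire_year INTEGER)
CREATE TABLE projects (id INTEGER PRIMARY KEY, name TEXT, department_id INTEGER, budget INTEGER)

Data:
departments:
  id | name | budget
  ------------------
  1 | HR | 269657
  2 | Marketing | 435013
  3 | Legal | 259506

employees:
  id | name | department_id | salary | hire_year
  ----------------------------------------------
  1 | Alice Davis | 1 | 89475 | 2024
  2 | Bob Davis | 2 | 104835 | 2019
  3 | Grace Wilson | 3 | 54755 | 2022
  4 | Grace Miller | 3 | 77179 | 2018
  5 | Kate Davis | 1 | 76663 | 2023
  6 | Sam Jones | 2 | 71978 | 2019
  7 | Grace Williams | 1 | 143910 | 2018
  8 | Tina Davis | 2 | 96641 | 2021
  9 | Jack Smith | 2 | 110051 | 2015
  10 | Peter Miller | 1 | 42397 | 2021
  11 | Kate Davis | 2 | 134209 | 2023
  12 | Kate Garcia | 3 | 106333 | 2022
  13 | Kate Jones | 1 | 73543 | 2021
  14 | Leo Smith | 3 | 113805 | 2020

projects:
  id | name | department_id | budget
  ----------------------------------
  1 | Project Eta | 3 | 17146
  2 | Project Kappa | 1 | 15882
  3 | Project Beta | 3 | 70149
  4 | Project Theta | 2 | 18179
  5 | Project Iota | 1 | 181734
SELECT p.name, MAX(c.budget) AS max_budget FROM projects c JOIN departments p ON c.department_id = p.id GROUP BY p.id, p.name

Execution result:
name | max_budget
HR | 181734
Marketing | 18179
Legal | 70149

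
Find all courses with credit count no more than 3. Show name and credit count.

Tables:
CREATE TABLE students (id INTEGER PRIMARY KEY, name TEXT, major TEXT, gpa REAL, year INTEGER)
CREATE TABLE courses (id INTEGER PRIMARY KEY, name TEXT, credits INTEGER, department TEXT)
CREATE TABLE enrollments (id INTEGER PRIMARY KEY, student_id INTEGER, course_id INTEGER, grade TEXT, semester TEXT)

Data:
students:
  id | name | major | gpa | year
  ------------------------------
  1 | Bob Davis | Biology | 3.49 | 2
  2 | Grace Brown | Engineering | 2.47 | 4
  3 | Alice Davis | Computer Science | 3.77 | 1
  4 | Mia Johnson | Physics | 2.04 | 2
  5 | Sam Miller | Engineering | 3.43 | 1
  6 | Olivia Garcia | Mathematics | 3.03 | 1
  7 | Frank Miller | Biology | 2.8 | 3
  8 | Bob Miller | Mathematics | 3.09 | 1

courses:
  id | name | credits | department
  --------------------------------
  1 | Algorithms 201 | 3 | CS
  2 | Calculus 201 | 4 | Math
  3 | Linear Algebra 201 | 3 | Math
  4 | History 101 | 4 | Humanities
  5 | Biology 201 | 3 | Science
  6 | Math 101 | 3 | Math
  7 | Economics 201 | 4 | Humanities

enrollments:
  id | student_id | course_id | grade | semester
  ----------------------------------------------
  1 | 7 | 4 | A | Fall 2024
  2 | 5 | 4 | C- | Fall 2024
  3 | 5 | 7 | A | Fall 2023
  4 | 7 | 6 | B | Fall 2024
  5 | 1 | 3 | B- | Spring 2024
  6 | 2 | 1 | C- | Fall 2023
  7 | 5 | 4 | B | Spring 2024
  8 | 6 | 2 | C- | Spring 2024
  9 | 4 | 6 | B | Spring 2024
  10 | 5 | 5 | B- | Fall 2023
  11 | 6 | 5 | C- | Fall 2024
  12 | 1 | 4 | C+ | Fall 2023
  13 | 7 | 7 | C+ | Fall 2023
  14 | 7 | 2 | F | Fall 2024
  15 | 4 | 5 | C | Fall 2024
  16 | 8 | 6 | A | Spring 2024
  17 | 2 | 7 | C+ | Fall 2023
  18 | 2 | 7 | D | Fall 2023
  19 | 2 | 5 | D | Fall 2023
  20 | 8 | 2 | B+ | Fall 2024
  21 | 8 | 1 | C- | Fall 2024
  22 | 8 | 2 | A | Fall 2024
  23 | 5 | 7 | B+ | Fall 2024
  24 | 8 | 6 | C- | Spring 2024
SELECT name, credits FROM courses WHERE credits <= 3

Execution result:
name | credits
Algorithms 201 | 3
Linear Algebra 201 | 3
Biology 201 | 3
Math 101 | 3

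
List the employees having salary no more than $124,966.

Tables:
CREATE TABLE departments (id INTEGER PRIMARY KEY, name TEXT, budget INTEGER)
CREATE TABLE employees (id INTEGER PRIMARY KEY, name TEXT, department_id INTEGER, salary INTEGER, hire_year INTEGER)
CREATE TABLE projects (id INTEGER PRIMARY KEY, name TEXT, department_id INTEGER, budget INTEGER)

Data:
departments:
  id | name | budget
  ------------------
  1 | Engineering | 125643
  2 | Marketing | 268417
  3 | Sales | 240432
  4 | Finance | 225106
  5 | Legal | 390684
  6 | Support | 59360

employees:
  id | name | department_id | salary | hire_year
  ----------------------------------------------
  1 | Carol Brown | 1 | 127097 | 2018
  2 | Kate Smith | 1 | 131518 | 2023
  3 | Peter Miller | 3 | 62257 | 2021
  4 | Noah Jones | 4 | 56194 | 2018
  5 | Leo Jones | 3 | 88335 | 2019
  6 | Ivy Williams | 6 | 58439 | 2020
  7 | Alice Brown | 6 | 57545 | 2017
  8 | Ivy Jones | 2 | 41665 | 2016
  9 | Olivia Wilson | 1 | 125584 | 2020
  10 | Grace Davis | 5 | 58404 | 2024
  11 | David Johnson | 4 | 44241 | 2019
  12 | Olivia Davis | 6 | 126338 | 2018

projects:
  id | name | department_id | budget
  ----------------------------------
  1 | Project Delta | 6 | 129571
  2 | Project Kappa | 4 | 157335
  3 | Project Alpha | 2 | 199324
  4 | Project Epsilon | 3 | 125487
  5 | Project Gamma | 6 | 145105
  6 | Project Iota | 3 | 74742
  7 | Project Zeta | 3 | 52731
SELECT name, salary FROM employees WHERE salary <= 124966

Execution result:
name | salary
Peter Miller | 62257
Noah Jones | 56194
Leo Jones | 88335
Ivy Williams | 58439
Alice Brown | 57545
Ivy Jones | 41665
Grace Davis | 58404
David Johnson | 44241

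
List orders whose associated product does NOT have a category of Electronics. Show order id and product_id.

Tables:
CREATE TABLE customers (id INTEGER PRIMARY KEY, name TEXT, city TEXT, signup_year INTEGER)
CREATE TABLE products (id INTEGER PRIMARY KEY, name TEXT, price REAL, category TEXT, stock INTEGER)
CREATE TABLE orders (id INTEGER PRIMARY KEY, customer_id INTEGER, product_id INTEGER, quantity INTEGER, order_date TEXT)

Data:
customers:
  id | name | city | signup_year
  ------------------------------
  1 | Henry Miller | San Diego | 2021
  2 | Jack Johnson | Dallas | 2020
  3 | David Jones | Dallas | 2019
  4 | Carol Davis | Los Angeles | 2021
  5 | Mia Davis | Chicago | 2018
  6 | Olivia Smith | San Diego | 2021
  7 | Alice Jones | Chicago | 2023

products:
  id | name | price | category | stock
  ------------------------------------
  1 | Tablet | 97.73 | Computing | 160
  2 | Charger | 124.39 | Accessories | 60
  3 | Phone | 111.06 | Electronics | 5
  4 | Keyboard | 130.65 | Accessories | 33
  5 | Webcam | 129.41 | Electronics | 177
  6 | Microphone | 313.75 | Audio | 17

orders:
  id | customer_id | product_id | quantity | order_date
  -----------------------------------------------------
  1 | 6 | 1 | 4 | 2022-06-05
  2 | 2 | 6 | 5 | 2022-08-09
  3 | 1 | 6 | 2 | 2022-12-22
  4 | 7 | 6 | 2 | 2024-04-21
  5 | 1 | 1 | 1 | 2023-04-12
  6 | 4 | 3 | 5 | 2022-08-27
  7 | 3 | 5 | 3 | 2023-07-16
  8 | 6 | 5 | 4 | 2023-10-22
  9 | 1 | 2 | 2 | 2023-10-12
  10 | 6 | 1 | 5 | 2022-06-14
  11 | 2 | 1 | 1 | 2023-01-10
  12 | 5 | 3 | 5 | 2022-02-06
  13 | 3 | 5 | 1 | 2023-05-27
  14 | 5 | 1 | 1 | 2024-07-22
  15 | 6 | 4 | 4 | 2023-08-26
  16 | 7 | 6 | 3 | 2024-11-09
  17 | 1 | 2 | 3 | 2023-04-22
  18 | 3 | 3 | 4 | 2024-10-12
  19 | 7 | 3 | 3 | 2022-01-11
SELECT id, product_id FROM orders WHERE product_id NOT IN (SELECT id FROM products WHERE category = 'Electronics')

Execution result:
id | product_id
1 | 1
2 | 6
3 | 6
4 | 6
5 | 1
9 | 2
10 | 1
11 | 1
14 | 1
15 | 4
16 | 6
17 | 2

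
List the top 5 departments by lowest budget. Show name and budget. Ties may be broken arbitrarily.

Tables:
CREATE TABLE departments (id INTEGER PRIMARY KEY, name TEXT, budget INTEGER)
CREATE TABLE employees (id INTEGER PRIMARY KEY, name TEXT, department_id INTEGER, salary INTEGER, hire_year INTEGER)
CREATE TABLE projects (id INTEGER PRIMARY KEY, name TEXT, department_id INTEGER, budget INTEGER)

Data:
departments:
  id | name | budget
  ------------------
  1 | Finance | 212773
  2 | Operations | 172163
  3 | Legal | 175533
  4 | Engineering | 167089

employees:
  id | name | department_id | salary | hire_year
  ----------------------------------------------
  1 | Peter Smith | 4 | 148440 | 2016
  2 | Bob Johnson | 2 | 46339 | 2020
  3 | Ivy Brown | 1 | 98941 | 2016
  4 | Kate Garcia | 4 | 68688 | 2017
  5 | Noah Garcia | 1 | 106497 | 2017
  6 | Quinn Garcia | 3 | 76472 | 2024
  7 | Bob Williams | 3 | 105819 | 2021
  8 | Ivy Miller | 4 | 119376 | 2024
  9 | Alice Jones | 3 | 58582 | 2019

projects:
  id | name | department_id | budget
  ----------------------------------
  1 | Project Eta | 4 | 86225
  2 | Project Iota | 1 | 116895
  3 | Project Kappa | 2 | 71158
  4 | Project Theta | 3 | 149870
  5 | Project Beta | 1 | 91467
SELECT name, budget FROM departments ORDER BY budget ASC LIMIT 5

Execution result:
name | budget
Engineering | 167089
Operations | 172163
Legal | 175533
Finance | 212773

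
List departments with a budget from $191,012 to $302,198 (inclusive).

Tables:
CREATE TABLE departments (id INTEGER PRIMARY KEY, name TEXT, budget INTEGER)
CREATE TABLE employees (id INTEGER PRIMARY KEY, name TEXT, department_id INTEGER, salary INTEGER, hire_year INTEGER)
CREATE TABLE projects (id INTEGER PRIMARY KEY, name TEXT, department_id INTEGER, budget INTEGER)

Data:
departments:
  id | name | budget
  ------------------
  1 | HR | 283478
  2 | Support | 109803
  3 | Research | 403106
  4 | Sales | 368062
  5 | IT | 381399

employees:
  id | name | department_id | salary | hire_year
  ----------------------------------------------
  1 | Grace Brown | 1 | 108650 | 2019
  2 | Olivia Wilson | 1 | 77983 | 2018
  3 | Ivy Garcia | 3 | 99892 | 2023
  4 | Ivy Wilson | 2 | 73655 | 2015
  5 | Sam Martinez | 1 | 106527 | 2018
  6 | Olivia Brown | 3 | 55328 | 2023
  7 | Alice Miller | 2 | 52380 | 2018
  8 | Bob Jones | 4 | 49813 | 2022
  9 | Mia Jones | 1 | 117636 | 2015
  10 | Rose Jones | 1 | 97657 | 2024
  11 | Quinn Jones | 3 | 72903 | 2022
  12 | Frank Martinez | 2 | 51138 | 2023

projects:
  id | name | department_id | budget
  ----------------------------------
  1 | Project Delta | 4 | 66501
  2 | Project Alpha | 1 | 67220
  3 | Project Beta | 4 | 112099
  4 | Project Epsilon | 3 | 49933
SELECT name, budget FROM departments WHERE budget BETWEEN 191012 AND 302198

Execution result:
name | budget
HR | 283478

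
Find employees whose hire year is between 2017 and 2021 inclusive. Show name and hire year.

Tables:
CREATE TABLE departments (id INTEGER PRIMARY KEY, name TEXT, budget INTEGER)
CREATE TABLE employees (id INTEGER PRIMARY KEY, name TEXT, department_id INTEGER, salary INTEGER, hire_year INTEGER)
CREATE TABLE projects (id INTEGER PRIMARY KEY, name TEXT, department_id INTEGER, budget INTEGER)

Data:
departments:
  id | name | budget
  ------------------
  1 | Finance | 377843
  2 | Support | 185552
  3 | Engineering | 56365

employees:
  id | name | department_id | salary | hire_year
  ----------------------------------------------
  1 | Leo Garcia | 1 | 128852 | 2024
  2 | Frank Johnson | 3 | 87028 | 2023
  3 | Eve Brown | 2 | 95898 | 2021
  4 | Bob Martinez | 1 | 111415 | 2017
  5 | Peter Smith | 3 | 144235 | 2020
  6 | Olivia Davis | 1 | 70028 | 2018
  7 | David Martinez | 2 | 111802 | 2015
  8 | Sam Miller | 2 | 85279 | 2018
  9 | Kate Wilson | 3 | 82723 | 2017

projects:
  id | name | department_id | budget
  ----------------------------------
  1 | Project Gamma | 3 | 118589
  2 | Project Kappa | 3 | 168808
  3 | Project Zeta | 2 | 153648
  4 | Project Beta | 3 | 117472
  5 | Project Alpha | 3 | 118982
SELECT name, hire_year FROM employees WHERE hire_year BETWEEN 2017 AND 2021

Execution result:
name | hire_year
Eve Brown | 2021
Bob Martinez | 2017
Peter Smith | 2020
Olivia Davis | 2018
Sam Miller | 2018
Kate Wilson | 2017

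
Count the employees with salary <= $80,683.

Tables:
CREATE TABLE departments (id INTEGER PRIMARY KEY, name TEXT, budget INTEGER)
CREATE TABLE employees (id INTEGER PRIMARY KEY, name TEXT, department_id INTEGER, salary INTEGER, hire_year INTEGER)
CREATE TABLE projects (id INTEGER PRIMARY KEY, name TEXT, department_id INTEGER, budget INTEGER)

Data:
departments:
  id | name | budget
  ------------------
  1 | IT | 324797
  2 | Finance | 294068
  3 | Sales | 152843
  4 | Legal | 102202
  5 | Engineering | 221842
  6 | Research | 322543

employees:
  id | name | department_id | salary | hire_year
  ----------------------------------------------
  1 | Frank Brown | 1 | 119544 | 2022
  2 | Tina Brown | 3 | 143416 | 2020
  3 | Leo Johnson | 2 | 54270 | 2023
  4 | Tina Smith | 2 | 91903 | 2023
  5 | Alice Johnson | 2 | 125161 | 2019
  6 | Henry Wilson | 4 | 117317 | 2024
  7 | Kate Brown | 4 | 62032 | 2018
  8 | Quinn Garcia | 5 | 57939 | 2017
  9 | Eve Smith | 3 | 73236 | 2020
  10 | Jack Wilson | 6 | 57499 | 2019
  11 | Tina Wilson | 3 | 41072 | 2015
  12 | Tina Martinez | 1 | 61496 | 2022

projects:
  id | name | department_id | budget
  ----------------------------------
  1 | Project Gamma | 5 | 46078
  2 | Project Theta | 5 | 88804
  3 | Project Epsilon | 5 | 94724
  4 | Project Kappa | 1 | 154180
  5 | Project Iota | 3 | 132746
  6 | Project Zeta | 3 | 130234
SELECT COUNT(*) FROM employees WHERE salary <= 80683

Execution result:
7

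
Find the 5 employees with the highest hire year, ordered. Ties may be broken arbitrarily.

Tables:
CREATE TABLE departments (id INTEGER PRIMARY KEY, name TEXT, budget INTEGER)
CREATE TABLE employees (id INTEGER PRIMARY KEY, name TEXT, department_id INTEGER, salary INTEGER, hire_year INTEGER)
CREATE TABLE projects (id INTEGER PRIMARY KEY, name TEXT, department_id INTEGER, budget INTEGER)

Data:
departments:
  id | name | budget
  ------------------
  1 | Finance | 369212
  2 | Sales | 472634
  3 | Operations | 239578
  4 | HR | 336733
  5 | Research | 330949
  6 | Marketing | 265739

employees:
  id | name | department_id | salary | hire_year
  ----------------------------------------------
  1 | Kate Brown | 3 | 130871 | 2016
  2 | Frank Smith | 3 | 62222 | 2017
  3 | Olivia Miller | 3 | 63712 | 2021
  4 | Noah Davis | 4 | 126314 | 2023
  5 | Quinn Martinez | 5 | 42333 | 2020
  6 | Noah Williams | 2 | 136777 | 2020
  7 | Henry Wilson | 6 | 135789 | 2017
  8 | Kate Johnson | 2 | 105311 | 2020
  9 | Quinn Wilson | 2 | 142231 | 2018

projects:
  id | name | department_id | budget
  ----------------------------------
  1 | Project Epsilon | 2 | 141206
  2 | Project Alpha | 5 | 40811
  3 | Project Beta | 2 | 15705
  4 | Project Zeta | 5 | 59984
SELECT name, hire_year FROM employees ORDER BY hire_year DESC LIMIT 5

Execution result:
name | hire_year
Noah Davis | 2023
Olivia Miller | 2021
Quinn Martinez | 2020
Noah Williams | 2020
Kate Johnson | 2020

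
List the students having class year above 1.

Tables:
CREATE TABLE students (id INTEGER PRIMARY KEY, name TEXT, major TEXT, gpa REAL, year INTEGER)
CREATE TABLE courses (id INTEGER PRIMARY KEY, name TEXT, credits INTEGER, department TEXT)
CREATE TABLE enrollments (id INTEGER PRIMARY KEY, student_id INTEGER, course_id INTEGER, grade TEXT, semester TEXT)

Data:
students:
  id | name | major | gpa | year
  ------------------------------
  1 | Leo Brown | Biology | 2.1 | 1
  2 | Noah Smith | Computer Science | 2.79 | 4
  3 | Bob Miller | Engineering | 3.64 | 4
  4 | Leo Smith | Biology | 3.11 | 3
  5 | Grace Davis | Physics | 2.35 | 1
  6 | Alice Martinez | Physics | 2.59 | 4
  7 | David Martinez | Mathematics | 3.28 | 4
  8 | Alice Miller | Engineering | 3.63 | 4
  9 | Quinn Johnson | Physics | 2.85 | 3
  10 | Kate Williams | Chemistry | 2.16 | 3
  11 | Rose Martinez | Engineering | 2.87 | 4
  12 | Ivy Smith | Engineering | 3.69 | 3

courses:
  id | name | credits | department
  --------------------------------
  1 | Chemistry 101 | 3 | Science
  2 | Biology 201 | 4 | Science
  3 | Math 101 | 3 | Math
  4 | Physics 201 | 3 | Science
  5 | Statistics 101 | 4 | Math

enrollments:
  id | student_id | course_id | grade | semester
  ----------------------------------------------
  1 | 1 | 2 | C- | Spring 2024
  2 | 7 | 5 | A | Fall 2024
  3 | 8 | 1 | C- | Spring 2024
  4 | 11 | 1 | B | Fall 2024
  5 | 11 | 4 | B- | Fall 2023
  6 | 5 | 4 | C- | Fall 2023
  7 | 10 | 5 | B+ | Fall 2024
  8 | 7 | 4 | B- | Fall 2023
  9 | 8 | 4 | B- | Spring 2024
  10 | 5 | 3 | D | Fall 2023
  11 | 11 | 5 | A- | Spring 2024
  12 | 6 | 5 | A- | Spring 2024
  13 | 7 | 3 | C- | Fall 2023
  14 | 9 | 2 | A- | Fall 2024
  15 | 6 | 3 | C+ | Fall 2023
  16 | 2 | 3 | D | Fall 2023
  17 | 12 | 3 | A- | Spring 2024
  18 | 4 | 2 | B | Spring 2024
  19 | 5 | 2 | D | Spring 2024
SELECT name, year FROM students WHERE year > 1

Execution result:
name | year
Noah Smith | 4
Bob Miller | 4
Leo Smith | 3
Alice Martinez | 4
David Martinez | 4
Alice Miller | 4
Quinn Johnson | 3
Kate Williams | 3
Rose Martinez | 4
Ivy Smith | 3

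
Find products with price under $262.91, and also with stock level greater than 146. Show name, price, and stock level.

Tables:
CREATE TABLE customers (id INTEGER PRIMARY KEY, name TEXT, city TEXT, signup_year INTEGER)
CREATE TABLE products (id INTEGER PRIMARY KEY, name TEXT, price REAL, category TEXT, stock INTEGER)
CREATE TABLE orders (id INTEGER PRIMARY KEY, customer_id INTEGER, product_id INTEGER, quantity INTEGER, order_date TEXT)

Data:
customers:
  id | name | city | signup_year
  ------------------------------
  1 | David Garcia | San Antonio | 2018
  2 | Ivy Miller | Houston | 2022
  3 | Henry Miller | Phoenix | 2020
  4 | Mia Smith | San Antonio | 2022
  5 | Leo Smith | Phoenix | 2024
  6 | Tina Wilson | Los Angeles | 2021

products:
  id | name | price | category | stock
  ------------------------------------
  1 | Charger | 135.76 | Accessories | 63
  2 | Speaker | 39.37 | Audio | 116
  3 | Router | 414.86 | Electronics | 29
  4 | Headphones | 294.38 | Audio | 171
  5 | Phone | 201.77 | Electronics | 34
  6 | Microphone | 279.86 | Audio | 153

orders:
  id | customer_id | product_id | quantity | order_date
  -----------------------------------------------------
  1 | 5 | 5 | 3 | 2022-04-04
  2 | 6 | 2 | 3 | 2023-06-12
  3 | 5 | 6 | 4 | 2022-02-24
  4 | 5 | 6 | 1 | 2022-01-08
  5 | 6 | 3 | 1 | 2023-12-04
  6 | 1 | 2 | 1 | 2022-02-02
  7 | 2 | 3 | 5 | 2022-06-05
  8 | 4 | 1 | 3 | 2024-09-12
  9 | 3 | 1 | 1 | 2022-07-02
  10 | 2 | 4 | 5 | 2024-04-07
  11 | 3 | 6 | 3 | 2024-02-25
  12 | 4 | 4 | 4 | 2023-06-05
SELECT name, price, stock FROM products WHERE price < 262.91 AND stock > 146

Execution result:
(no rows)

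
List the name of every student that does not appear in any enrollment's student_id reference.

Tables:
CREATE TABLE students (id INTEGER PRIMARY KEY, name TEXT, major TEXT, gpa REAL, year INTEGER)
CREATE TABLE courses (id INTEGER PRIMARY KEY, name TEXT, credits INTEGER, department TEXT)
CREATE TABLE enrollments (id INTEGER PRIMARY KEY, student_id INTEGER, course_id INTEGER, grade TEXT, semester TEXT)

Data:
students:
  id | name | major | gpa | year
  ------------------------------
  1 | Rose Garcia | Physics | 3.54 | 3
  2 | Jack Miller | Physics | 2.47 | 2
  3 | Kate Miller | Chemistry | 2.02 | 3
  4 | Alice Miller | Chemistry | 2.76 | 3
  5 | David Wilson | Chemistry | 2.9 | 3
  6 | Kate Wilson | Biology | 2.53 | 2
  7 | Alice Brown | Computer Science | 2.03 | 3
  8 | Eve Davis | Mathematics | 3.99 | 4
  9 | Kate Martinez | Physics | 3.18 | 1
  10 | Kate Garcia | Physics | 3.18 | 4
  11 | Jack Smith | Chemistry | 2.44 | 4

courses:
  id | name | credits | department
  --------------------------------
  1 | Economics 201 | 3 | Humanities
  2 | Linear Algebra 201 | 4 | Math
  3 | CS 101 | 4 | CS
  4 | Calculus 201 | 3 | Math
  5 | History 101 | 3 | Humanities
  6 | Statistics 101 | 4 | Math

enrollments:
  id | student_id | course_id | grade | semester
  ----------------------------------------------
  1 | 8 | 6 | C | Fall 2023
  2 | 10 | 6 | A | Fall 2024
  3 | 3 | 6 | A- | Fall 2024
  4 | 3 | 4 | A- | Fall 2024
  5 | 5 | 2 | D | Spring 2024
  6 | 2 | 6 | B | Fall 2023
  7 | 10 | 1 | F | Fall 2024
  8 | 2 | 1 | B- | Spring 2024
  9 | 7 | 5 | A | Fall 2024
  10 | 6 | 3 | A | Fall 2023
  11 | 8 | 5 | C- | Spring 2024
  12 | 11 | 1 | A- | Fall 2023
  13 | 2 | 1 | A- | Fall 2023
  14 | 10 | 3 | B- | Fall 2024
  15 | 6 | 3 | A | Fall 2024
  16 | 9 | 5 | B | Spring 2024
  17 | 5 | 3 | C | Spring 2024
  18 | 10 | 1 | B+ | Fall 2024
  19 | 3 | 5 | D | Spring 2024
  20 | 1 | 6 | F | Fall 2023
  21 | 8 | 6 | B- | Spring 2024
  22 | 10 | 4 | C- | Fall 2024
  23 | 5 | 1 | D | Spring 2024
SELECT p.name FROM students p LEFT JOIN enrollments c ON c.student_id = p.id WHERE c.id IS NULL

Execution result:
Alice Miller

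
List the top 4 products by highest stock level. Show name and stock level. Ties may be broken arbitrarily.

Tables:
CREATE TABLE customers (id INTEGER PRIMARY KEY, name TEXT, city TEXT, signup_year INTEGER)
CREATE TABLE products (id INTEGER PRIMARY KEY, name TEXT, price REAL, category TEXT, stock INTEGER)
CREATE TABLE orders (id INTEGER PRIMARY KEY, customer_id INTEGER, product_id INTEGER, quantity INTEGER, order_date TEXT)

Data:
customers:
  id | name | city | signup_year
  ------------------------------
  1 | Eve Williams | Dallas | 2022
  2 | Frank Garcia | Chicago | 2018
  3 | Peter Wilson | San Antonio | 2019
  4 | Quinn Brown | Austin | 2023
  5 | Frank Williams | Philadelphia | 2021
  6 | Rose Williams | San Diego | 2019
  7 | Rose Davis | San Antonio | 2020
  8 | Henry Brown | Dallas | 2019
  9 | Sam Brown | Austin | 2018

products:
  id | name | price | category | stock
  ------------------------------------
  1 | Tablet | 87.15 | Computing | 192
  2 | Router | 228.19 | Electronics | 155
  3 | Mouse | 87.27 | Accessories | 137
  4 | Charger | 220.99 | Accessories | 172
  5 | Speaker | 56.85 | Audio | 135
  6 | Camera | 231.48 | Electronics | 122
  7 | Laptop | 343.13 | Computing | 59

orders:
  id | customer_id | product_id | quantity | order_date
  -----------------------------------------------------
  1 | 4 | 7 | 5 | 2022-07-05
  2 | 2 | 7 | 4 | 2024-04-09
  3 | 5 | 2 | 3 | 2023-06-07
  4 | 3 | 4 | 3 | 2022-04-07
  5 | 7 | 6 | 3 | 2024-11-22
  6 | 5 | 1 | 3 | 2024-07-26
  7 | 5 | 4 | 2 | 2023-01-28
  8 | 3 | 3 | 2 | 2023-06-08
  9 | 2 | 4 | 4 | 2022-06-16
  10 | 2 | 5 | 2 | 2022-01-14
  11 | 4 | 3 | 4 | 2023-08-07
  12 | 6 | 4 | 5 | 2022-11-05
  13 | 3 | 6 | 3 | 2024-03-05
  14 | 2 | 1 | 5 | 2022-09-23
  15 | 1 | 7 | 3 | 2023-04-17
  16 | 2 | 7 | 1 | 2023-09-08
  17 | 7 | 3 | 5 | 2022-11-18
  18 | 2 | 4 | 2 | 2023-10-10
SELECT name, stock FROM products ORDER BY stock DESC LIMIT 4

Execution result:
name | stock
Tablet | 192
Charger | 172
Router | 155
Mouse | 137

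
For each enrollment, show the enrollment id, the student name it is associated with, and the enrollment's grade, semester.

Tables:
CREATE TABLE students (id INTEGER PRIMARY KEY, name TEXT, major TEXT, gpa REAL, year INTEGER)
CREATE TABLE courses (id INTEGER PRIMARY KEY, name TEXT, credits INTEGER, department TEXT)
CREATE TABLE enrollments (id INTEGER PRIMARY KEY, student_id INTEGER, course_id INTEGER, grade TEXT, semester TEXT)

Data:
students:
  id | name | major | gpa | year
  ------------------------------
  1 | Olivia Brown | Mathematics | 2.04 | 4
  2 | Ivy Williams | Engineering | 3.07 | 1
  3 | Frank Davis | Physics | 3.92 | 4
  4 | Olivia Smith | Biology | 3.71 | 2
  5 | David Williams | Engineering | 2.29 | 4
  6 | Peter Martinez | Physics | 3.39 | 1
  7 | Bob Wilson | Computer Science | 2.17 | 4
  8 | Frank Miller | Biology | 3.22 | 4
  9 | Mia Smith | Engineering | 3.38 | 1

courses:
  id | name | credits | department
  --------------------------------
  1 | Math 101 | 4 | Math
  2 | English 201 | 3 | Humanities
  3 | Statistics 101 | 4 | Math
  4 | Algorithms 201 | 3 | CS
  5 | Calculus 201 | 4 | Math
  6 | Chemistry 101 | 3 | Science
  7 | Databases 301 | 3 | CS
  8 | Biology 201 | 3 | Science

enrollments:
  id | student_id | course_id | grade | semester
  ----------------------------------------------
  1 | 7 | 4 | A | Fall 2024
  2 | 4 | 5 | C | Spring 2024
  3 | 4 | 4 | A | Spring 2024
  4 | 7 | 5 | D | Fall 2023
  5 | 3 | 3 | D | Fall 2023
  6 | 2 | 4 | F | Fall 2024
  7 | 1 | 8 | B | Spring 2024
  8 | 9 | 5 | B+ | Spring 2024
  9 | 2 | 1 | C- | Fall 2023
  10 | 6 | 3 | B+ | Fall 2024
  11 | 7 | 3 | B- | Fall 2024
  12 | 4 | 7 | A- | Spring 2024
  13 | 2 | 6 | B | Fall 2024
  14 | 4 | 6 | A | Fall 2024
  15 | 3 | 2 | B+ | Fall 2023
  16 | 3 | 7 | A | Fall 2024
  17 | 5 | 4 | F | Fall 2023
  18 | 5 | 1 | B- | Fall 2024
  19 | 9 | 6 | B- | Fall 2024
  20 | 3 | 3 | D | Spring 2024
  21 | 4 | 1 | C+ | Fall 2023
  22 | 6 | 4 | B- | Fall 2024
SELECT c.id, p.name AS student, c.grade, c.semester FROM enrollments c JOIN students p ON c.student_id = p.id

Execution result:
id | student | grade | semester
1 | Bob Wilson | A | Fall 2024
2 | Olivia Smith | C | Spring 2024
3 | Olivia Smith | A | Spring 2024
4 | Bob Wilson | D | Fall 2023
5 | Frank Davis | D | Fall 2023
6 | Ivy Williams | F | Fall 2024
7 | Olivia Brown | B | Spring 2024
8 | Mia Smith | B+ | Spring 2024
9 | Ivy Williams | C- | Fall 2023
10 | Peter Martinez | B+ | Fall 2024
11 | Bob Wilson | B- | Fall 2024
12 | Olivia Smith | A- | Spring 2024
13 | Ivy Williams | B | Fall 2024
14 | Olivia Smith | A | Fall 2024
15 | Frank Davis | B+ | Fall 2023
16 | Frank Davis | A | Fall 2024
17 | David Williams | F | Fall 2023
18 | David Williams | B- | Fall 2024
19 | Mia Smith | B- | Fall 2024
20 | Frank Davis | D | Spring 2024
21 | Olivia Smith | C+ | Fall 2023
22 | Peter Martinez | B- | Fall 2024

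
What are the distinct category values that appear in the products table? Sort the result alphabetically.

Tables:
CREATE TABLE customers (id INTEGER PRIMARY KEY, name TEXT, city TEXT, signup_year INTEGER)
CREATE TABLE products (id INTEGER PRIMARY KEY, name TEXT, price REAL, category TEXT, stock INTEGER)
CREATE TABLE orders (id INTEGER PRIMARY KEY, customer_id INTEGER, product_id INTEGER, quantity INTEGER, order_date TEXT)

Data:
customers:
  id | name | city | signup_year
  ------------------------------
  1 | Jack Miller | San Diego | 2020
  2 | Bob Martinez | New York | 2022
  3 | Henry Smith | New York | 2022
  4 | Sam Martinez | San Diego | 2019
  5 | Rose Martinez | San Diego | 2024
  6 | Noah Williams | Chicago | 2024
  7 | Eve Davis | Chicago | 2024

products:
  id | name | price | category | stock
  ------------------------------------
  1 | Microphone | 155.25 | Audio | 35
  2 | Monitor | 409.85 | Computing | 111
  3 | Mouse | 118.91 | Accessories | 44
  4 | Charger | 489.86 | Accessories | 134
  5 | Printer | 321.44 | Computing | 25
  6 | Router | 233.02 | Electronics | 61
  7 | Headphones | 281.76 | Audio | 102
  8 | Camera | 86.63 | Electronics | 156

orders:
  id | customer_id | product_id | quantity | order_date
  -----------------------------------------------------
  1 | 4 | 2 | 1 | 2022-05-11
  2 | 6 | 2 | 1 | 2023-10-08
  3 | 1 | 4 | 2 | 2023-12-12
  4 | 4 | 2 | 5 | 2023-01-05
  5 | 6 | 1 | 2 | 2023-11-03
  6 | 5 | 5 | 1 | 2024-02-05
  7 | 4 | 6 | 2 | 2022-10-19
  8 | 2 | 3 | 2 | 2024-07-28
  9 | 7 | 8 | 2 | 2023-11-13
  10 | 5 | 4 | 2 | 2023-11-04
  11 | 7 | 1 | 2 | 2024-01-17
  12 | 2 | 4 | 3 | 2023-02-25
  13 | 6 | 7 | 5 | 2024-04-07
SELECT DISTINCT category FROM products ORDER BY category

Execution result:
category
Accessories
Audio
Computing
Electronics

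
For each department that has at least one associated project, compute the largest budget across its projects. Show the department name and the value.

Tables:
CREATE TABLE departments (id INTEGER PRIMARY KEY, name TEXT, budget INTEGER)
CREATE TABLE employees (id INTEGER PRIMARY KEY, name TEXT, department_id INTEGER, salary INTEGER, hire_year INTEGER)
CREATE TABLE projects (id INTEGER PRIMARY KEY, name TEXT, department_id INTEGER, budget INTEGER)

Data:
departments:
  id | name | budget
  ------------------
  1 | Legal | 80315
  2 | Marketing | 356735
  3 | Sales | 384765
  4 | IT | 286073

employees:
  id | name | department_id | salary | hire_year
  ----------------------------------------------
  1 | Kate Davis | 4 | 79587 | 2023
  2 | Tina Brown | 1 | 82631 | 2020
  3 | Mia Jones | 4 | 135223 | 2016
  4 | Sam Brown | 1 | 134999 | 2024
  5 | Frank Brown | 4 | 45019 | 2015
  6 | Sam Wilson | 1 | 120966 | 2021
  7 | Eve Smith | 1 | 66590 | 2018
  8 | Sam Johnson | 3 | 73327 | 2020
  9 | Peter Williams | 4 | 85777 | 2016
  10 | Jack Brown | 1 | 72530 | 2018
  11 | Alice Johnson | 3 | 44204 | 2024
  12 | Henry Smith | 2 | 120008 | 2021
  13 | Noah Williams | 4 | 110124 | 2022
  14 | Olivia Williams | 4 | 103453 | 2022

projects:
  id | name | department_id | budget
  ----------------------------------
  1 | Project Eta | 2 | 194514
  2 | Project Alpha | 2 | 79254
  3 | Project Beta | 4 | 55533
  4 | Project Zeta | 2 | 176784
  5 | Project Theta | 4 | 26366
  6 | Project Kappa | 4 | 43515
SELECT p.name, MAX(c.budget) AS max_budget FROM projects c JOIN departments p ON c.department_id = p.id GROUP BY p.id, p.name

Execution result:
name | max_budget
Marketing | 194514
IT | 55533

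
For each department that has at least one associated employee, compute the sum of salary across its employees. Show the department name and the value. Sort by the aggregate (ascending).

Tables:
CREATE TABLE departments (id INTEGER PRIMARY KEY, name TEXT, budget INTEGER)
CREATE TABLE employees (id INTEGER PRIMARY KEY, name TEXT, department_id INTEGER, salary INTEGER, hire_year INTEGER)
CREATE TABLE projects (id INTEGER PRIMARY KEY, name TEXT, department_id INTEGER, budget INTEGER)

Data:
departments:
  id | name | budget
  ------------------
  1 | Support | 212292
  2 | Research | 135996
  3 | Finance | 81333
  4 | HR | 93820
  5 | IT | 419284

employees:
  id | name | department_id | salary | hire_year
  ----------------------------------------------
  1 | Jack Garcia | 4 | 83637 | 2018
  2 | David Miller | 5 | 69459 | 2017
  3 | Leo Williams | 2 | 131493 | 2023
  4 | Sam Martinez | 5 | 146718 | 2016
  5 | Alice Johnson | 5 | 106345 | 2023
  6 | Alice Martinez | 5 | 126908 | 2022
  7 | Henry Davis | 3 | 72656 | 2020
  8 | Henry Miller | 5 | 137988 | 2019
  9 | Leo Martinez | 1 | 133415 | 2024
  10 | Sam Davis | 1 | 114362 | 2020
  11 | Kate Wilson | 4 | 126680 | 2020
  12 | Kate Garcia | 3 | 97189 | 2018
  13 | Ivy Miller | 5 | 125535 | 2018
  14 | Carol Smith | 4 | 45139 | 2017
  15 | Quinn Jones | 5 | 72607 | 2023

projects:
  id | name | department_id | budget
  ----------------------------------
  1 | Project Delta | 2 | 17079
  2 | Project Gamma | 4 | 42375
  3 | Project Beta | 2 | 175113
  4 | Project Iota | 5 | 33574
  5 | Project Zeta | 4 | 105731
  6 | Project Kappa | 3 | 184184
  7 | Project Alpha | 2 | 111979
SELECT p.name, SUM(c.salary) AS sum_salary FROM employees c JOIN departments p ON c.department_id = p.id GROUP BY p.id, p.name ORDER BY sum_salary ASC

Execution result:
name | sum_salary
Research | 131493
Finance | 169845
Support | 247777
HR | 255456
IT | 785560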